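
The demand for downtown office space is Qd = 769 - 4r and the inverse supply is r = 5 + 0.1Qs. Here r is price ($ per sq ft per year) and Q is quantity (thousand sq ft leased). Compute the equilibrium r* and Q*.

r* = 58.5, Q* = 535

Rewriting in direct form: Qs = -50 + 10r.
The market clears where 769 - 4r = -50 + 10r. Rearranging, 14r = 819, hence r* = 58.5.
From the demand curve, Q* = 769 - 4(58.5) = 535.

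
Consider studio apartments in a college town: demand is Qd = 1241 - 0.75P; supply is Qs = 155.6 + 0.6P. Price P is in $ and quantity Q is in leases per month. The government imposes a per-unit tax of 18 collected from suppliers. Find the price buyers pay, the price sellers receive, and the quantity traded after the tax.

P_b = 812, P_s = 794, Q = 632

The tax drives a wedge P_b - P_s = 18. Substituting P_s = P_b - 18 into supply: Qs = 144.8 + 0.6P_b.
Set Qd = Qs: 1241 - 0.75P_b = 144.8 + 0.6P_b, so 1096.2 = 1.35P_b and P_b = 812.
Then P_s = 812 - 18 = 794 and Q = 1241 - 0.75(812) = 632.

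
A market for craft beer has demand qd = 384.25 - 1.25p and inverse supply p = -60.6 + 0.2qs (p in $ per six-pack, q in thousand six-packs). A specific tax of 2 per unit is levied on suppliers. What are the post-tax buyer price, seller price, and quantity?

Inverting to quantity form: qs = 303 + 5p.
With a tax of 2 on suppliers, they supply based on the net price p_s = p_b - 2, so qs = 293 + 5p_b.
Market clearing requires 384.25 - 1.25p_b = 293 + 5p_b; hence 91.25 = 6.25p_b and p_b = 14.6.
So p_s = 12.6 and the quantity traded is q = 384.25 - 1.25(14.6) = 366.

p_b = 14.6, p_s = 12.6, q = 366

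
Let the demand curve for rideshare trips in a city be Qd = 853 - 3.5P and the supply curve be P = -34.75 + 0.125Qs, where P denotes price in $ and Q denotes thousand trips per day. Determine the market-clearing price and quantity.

P* = 50, Q* = 678

Rewriting in direct form: Qs = 278 + 8P.
The market clears where 853 - 3.5P = 278 + 8P. Rearranging, 11.5P = 575, hence P* = 50.
Plugging P* into demand: Q* = 853 - 3.5(50) = 678.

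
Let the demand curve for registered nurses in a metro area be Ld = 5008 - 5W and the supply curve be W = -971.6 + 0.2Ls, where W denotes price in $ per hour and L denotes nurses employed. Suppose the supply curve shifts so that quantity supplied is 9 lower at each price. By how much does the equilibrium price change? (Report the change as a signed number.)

Rewriting in direct form: Ls = 4858 + 5W.
At equilibrium Ld = Ls, so 5008 - 5W = 4858 + 5W; collecting terms, 150 = 10W and W* = 15.
Then L* = 5008 - 5(15) = 4933.
After the shift, supply is Ls = 4849 + 5W.
Re-solving, 10W = 159 gives W = 15.9 and L = 4928.5.
ΔW = 15.9 - 15 = 0.9.

ΔW = 0.9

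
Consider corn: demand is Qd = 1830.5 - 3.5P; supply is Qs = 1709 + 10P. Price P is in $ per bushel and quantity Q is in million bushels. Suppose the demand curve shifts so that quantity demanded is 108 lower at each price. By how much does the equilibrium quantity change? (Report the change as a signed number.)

Set Qd = Qs: 1830.5 - 3.5P = 1709 + 10P, so 121.5 = 13.5P and P* = 9.
Plugging P* into demand: Q* = 1830.5 - 3.5(9) = 1799.
After the shift, demand is Qd = 1722.5 - 3.5P.
Re-solving, 13.5P = 13.5 gives P = 1 and Q = 1719.
ΔQ = 1719 - 1799 = -80.

ΔQ = -80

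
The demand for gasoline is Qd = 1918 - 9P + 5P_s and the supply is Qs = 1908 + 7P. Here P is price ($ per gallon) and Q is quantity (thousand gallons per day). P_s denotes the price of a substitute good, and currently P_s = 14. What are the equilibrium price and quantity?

With P_s = 14, demand is Qd = 1988 - 9P.
At equilibrium Qd = Qs, so 1988 - 9P = 1908 + 7P; collecting terms, 80 = 16P and P* = 5.
Then Q* = 1988 - 9(5) = 1943.

P* = 5, Q* = 1943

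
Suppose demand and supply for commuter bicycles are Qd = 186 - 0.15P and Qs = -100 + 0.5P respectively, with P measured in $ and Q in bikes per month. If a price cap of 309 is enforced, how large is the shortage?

Evaluating both curves at the ceiling price 309 gives Qd = 139.65, Qs = 54.5.
Shortage = Qd - Qs = 139.65 - 54.5 = 85.15.

Shortage = 85.15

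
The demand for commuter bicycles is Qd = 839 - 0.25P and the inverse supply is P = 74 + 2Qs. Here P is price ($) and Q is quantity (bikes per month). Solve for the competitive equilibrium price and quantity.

P* = 1168, Q* = 547

Solving each curve for Q: Qs = -37 + 0.5P.
Set Qd = Qs: 839 - 0.25P = -37 + 0.5P, so 876 = 0.75P and P* = 1168.
Then Q* = 839 - 0.25(1168) = 547.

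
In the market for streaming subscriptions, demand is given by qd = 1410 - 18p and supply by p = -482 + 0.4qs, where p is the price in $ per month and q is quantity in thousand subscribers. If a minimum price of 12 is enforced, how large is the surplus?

Surplus = 41

Solving each curve for q: qs = 1205 + 2.5p.
With p fixed at 12, quantity demanded is 1194 and quantity supplied is 1235.
Surplus = qs - qd = 1235 - 1194 = 41.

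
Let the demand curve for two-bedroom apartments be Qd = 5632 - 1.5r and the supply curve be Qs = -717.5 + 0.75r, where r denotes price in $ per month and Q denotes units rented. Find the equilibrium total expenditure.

Total expenditure = 3947978

Equating demand and supply, 5632 - 1.5r = -717.5 + 0.75r gives 2.25r = 6349.5, so r* = 2822.
Substitute back: Q* = 5632 - 1.5(2822) = 1399.
Total expenditure = r* × Q* = 2822 × 1399 = 3947978.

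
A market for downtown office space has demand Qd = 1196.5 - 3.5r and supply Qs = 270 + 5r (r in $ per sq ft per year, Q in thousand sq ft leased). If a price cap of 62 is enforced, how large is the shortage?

Shortage = 399.5

With r fixed at 62, quantity demanded is 979.5 and quantity supplied is 580.
Shortage = Qd - Qs = 979.5 - 580 = 399.5.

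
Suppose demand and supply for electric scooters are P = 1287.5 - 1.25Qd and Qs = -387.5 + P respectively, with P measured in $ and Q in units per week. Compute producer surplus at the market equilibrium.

Solving each curve for Q: Qd = 1030 - 0.8P.
Equating demand and supply, 1030 - 0.8P = -387.5 + P gives 1.8P = 1417.5, so P* = 787.5.
From the demand curve, Q* = 1030 - 0.8(787.5) = 400.
Supply choke price (Qs = 0): P = 387.5. Producer surplus = ½ × (787.5 - 387.5) × 400 = 80000.

Producer surplus = 80000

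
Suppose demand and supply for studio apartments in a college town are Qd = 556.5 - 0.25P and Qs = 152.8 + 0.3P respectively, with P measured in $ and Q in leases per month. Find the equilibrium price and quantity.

Set Qd = Qs: 556.5 - 0.25P = 152.8 + 0.3P, so 403.7 = 0.55P and P* = 734.
Plugging P* into demand: Q* = 556.5 - 0.25(734) = 373.

P* = 734, Q* = 373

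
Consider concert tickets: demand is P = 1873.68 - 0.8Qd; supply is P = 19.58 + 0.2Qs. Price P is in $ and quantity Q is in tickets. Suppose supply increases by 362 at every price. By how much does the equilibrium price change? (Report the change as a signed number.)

ΔP = -57.92

Inverting to quantity form: Qd = 2342.1 - 1.25P and Qs = -97.9 + 5P.
At equilibrium Qd = Qs, so 2342.1 - 1.25P = -97.9 + 5P; collecting terms, 2440 = 6.25P and P* = 390.4.
Plugging P* into demand: Q* = 2342.1 - 1.25(390.4) = 1854.1.
After the shift, supply is Qs = 264.1 + 5P.
New equilibrium: 2078 = 6.25P, so P = 332.48 and Q = 1926.5.
ΔP = 332.48 - 390.4 = -57.92.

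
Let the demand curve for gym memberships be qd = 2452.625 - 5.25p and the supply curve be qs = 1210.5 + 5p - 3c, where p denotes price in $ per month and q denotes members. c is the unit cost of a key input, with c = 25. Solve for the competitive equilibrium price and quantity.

p* = 128.5, q* = 1778

With c = 25, supply is qs = 1135.5 + 5p.
At equilibrium qd = qs, so 2452.625 - 5.25p = 1135.5 + 5p; collecting terms, 1317.125 = 10.25p and p* = 128.5.
Substitute back: q* = 2452.625 - 5.25(128.5) = 1778.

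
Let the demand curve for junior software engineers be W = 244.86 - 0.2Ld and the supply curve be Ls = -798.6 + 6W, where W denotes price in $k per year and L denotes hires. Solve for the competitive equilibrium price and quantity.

W* = 183.9, L* = 304.8

Inverting to quantity form: Ld = 1224.3 - 5W.
The market clears where 1224.3 - 5W = -798.6 + 6W. Rearranging, 11W = 2022.9, hence W* = 183.9.
From the demand curve, L* = 1224.3 - 5(183.9) = 304.8.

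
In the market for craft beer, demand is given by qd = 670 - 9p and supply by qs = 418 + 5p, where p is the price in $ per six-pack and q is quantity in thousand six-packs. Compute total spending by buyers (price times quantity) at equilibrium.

Total spending by buyers = 9144

Set qd = qs: 670 - 9p = 418 + 5p, so 252 = 14p and p* = 18.
From the demand curve, q* = 670 - 9(18) = 508.
Total spending by buyers = p* × q* = 18 × 508 = 9144.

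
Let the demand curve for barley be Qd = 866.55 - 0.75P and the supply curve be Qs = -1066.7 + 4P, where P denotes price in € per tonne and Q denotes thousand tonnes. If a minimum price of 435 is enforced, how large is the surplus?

Evaluating both curves at the floor price 435 gives Qd = 540.3, Qs = 673.3.
Surplus = Qs - Qd = 673.3 - 540.3 = 133.

Surplus = 133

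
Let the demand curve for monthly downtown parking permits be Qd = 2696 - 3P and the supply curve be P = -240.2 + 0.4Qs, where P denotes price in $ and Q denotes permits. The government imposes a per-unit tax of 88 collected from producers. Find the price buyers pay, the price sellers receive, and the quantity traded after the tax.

P_b = 421, P_s = 333, Q = 1433

In direct form, Qs = 600.5 + 2.5P.
With a tax of 88 on producers, they supply based on the net price P_s = P_b - 88, so Qs = 380.5 + 2.5P_b.
Market clearing requires 2696 - 3P_b = 380.5 + 2.5P_b; hence 2315.5 = 5.5P_b and P_b = 421.
Then P_s = 421 - 88 = 333 and Q = 2696 - 3(421) = 1433.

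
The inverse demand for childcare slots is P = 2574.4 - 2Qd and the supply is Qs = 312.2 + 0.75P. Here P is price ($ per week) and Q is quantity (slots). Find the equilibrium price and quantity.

P* = 780, Q* = 897.2

Inverting to quantity form: Qd = 1287.2 - 0.5P.
At equilibrium Qd = Qs, so 1287.2 - 0.5P = 312.2 + 0.75P; collecting terms, 975 = 1.25P and P* = 780.
Substitute back: Q* = 1287.2 - 0.5(780) = 897.2.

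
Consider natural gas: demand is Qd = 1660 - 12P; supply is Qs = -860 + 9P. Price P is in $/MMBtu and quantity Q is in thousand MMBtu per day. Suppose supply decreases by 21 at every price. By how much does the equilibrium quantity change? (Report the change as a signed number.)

ΔQ = -12

Equating demand and supply, 1660 - 12P = -860 + 9P gives 21P = 2520, so P* = 120.
Then Q* = 1660 - 12(120) = 220.
After the shift, supply is Qs = -881 + 9P.
New equilibrium: 2541 = 21P, so P = 121 and Q = 208.
ΔQ = 208 - 220 = -12.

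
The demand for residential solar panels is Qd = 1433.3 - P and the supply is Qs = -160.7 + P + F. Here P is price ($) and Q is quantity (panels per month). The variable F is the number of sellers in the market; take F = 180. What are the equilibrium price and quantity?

With F = 180, supply is Qs = 19.3 + P.
The market clears where 1433.3 - P = 19.3 + P. Rearranging, 2P = 1414, hence P* = 707.
Plugging P* into demand: Q* = 1433.3 - 707 = 726.3.

P* = 707, Q* = 726.3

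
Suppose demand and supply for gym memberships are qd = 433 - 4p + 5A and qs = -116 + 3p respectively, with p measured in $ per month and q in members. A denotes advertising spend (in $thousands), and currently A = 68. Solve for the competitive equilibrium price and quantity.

p* = 127, q* = 265

With A = 68, demand is qd = 773 - 4p.
At equilibrium qd = qs, so 773 - 4p = -116 + 3p; collecting terms, 889 = 7p and p* = 127.
Then q* = 773 - 4(127) = 265.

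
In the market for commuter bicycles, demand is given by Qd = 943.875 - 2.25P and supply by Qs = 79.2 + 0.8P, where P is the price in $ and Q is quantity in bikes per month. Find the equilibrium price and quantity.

P* = 283.5, Q* = 306

At equilibrium Qd = Qs, so 943.875 - 2.25P = 79.2 + 0.8P; collecting terms, 864.675 = 3.05P and P* = 283.5.
From the demand curve, Q* = 943.875 - 2.25(283.5) = 306.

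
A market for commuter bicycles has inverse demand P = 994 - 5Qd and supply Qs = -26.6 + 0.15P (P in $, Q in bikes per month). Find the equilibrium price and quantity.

P* = 644, Q* = 70

In direct form, Qd = 198.8 - 0.2P.
Equating demand and supply, 198.8 - 0.2P = -26.6 + 0.15P gives 0.35P = 225.4, so P* = 644.
Substitute back: Q* = 198.8 - 0.2(644) = 70.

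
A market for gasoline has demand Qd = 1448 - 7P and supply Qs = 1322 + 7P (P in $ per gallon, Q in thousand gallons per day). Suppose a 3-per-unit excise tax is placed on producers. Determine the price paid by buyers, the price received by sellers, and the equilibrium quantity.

P_b = 10.5, P_s = 7.5, Q = 1374.5

The tax drives a wedge P_b - P_s = 3. Substituting P_s = P_b - 3 into supply: Qs = 1301 + 7P_b.
Set Qd = Qs: 1448 - 7P_b = 1301 + 7P_b, so 147 = 14P_b and P_b = 10.5.
Then P_s = 10.5 - 3 = 7.5 and Q = 1448 - 7(10.5) = 1374.5.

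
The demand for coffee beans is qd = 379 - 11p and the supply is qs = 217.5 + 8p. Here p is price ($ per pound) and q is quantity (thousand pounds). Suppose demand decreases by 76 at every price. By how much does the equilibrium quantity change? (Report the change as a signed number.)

Δq = -32

Equating demand and supply, 379 - 11p = 217.5 + 8p gives 19p = 161.5, so p* = 8.5.
Substitute back: q* = 379 - 11(8.5) = 285.5.
After the shift, demand is qd = 303 - 11p.
New equilibrium: 85.5 = 19p, so p = 4.5 and q = 253.5.
Δq = 253.5 - 285.5 = -32.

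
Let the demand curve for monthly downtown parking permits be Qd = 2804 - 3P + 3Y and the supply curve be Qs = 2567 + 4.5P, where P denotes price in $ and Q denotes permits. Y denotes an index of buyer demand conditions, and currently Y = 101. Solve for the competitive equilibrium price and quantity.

P* = 72, Q* = 2891

With Y = 101, demand is Qd = 3107 - 3P.
The market clears where 3107 - 3P = 2567 + 4.5P. Rearranging, 7.5P = 540, hence P* = 72.
From the demand curve, Q* = 3107 - 3(72) = 2891.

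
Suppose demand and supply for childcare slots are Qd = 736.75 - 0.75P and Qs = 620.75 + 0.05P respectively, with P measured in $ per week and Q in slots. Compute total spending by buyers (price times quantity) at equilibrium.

Total spending by buyers = 91060

At equilibrium Qd = Qs, so 736.75 - 0.75P = 620.75 + 0.05P; collecting terms, 116 = 0.8P and P* = 145.
From the demand curve, Q* = 736.75 - 0.75(145) = 628.
Total spending by buyers = P* × Q* = 145 × 628 = 91060.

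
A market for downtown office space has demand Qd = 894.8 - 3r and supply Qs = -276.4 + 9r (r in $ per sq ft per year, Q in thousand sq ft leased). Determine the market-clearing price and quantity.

r* = 97.6, Q* = 602

Equating demand and supply, 894.8 - 3r = -276.4 + 9r gives 12r = 1171.2, so r* = 97.6.
Plugging r* into demand: Q* = 894.8 - 3(97.6) = 602.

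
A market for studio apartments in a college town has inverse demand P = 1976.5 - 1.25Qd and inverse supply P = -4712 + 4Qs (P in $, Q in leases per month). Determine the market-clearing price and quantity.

Solving each curve for Q: Qd = 1581.2 - 0.8P and Qs = 1178 + 0.25P.
At equilibrium Qd = Qs, so 1581.2 - 0.8P = 1178 + 0.25P; collecting terms, 403.2 = 1.05P and P* = 384.
From the demand curve, Q* = 1581.2 - 0.8(384) = 1274.

P* = 384, Q* = 1274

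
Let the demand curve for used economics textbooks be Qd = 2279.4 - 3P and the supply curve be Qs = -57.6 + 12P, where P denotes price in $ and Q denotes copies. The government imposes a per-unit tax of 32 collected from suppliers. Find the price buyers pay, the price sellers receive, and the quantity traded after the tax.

P_b = 181.4, P_s = 149.4, Q = 1735.2

Suppliers keep P_s = P_b - 32 per unit, so supply in terms of the buyer price is Qs = -441.6 + 12P_b.
Set Qd = Qs: 2279.4 - 3P_b = -441.6 + 12P_b, so 2721 = 15P_b and P_b = 181.4.
So P_s = 149.4 and the quantity traded is Q = 2279.4 - 3(181.4) = 1735.2.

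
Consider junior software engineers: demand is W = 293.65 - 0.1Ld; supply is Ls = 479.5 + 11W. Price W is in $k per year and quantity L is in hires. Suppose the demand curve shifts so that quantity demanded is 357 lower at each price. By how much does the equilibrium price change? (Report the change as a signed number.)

ΔW = -17

Solving each curve for L: Ld = 2936.5 - 10W.
Equating demand and supply, 2936.5 - 10W = 479.5 + 11W gives 21W = 2457, so W* = 117.
Substitute back: L* = 2936.5 - 10(117) = 1766.5.
After the shift, demand is Ld = 2579.5 - 10W.
The new intersection has 2100 = 21W, i.e. W = 100, L = 1579.5.
ΔW = 100 - 117 = -17.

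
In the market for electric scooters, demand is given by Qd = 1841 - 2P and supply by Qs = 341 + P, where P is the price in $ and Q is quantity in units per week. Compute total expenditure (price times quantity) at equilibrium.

Total expenditure = 420500

Equating demand and supply, 1841 - 2P = 341 + P gives 3P = 1500, so P* = 500.
Substitute back: Q* = 1841 - 2(500) = 841.
Total expenditure = P* × Q* = 500 × 841 = 420500.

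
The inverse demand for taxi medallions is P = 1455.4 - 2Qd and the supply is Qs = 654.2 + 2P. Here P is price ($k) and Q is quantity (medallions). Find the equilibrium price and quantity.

Rewriting in direct form: Qd = 727.7 - 0.5P.
Set Qd = Qs: 727.7 - 0.5P = 654.2 + 2P, so 73.5 = 2.5P and P* = 29.4.
Then Q* = 727.7 - 0.5(29.4) = 713.

P* = 29.4, Q* = 713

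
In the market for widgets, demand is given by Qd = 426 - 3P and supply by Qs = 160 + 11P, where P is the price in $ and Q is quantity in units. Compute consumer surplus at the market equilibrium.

Consumer surplus = 22693.5

Set Qd = Qs: 426 - 3P = 160 + 11P, so 266 = 14P and P* = 19.
From the demand curve, Q* = 426 - 3(19) = 369.
Demand choke price (Qd = 0): P = 426/3 = 142. Consumer surplus = ½ × (142 - 19) × 369 = 22693.5.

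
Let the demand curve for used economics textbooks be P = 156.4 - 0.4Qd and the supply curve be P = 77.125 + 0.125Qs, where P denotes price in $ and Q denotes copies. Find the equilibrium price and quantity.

Rewriting in direct form: Qd = 391 - 2.5P and Qs = -617 + 8P.
The market clears where 391 - 2.5P = -617 + 8P. Rearranging, 10.5P = 1008, hence P* = 96.
Substitute back: Q* = 391 - 2.5(96) = 151.

P* = 96, Q* = 151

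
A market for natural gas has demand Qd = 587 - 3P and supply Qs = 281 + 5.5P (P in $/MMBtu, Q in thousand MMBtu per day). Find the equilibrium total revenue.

Set Qd = Qs: 587 - 3P = 281 + 5.5P, so 306 = 8.5P and P* = 36.
Plugging P* into demand: Q* = 587 - 3(36) = 479.
Total revenue = P* × Q* = 36 × 479 = 17244.

Total revenue = 17244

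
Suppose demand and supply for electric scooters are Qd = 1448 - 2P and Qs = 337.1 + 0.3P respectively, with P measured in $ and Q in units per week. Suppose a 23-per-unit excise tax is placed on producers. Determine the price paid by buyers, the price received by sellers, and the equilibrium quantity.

The tax drives a wedge P_b - P_s = 23. Substituting P_s = P_b - 23 into supply: Qs = 330.2 + 0.3P_b.
Market clearing requires 1448 - 2P_b = 330.2 + 0.3P_b; hence 1117.8 = 2.3P_b and P_b = 486.
So P_s = 463 and the quantity traded is Q = 1448 - 2(486) = 476.

P_b = 486, P_s = 463, Q = 476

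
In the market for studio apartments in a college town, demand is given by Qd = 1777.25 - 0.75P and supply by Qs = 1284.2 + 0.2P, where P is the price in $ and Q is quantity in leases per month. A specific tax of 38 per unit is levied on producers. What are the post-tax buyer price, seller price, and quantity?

The tax drives a wedge P_b - P_s = 38. Substituting P_s = P_b - 38 into supply: Qs = 1276.6 + 0.2P_b.
Equate demand and the shifted supply: 1777.25 - 0.75P_b = 1276.6 + 0.2P_b, giving 0.95P_b = 500.65, so P_b = 527.
So P_s = 489 and the quantity traded is Q = 1777.25 - 0.75(527) = 1382.

P_b = 527, P_s = 489, Q = 1382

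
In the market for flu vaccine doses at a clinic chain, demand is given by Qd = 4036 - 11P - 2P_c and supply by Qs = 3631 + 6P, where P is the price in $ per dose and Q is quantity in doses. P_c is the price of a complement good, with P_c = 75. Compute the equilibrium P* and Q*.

With P_c = 75, demand is Qd = 3886 - 11P.
The market clears where 3886 - 11P = 3631 + 6P. Rearranging, 17P = 255, hence P* = 15.
Then Q* = 3886 - 11(15) = 3721.

P* = 15, Q* = 3721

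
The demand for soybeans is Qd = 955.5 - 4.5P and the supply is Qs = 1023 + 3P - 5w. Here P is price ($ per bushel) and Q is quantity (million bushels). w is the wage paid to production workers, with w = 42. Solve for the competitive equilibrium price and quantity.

With w = 42, supply is Qs = 813 + 3P.
At equilibrium Qd = Qs, so 955.5 - 4.5P = 813 + 3P; collecting terms, 142.5 = 7.5P and P* = 19.
From the demand curve, Q* = 955.5 - 4.5(19) = 870.

P* = 19, Q* = 870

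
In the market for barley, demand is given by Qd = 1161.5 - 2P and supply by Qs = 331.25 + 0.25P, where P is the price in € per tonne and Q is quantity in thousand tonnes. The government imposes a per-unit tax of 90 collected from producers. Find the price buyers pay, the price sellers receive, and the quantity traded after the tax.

Producers keep P_s = P_b - 90 per unit, so supply in terms of the buyer price is Qs = 308.75 + 0.25P_b.
Equate demand and the shifted supply: 1161.5 - 2P_b = 308.75 + 0.25P_b, giving 2.25P_b = 852.75, so P_b = 379.
So P_s = 289 and the quantity traded is Q = 1161.5 - 2(379) = 403.5.

P_b = 379, P_s = 289, Q = 403.5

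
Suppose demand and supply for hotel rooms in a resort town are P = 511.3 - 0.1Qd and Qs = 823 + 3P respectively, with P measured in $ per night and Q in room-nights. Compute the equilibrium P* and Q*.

In direct form, Qd = 5113 - 10P.
The market clears where 5113 - 10P = 823 + 3P. Rearranging, 13P = 4290, hence P* = 330.
Plugging P* into demand: Q* = 5113 - 10(330) = 1813.

P* = 330, Q* = 1813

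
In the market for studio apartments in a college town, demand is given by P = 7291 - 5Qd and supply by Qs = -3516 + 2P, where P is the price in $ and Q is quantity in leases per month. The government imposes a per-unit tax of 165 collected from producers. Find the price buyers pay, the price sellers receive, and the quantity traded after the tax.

P_b = 2411, P_s = 2246, Q = 976

In direct form, Qd = 1458.2 - 0.2P.
The tax drives a wedge P_b - P_s = 165. Substituting P_s = P_b - 165 into supply: Qs = -3846 + 2P_b.
Market clearing requires 1458.2 - 0.2P_b = -3846 + 2P_b; hence 5304.2 = 2.2P_b and P_b = 2411.
Then P_s = 2411 - 165 = 2246 and Q = 1458.2 - 0.2(2411) = 976.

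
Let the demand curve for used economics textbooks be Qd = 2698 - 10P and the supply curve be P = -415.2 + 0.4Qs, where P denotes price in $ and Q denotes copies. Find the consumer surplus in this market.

Inverting to quantity form: Qs = 1038 + 2.5P.
Equating demand and supply, 2698 - 10P = 1038 + 2.5P gives 12.5P = 1660, so P* = 132.8.
Plugging P* into demand: Q* = 2698 - 10(132.8) = 1370.
Demand choke price (Qd = 0): P = 2698/10 = 269.8. Consumer surplus = ½ × (269.8 - 132.8) × 1370 = 93845.

Consumer surplus = 93845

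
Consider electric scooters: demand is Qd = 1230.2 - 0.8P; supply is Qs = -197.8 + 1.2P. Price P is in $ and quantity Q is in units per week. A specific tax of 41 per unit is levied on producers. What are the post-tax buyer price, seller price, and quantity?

P_b = 738.6, P_s = 697.6, Q = 639.32

The tax drives a wedge P_b - P_s = 41. Substituting P_s = P_b - 41 into supply: Qs = -247 + 1.2P_b.
Market clearing requires 1230.2 - 0.8P_b = -247 + 1.2P_b; hence 1477.2 = 2P_b and P_b = 738.6.
So P_s = 697.6 and the quantity traded is Q = 1230.2 - 0.8(738.6) = 639.32.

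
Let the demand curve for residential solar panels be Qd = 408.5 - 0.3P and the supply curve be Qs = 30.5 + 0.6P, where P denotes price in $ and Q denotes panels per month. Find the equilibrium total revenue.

Total revenue = 118650

Equating demand and supply, 408.5 - 0.3P = 30.5 + 0.6P gives 0.9P = 378, so P* = 420.
Then Q* = 408.5 - 0.3(420) = 282.5.
Total revenue = P* × Q* = 420 × 282.5 = 118650.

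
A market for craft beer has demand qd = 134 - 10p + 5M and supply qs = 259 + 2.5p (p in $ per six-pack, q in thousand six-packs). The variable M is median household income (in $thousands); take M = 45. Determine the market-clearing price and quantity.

With M = 45, demand is qd = 359 - 10p.
The market clears where 359 - 10p = 259 + 2.5p. Rearranging, 12.5p = 100, hence p* = 8.
From the demand curve, q* = 359 - 10(8) = 279.

p* = 8, q* = 279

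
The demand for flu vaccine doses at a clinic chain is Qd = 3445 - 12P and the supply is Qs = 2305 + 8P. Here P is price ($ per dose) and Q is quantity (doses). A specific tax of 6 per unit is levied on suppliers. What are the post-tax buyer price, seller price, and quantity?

Suppliers keep P_s = P_b - 6 per unit, so supply in terms of the buyer price is Qs = 2257 + 8P_b.
Set Qd = Qs: 3445 - 12P_b = 2257 + 8P_b, so 1188 = 20P_b and P_b = 59.4.
So P_s = 53.4 and the quantity traded is Q = 3445 - 12(59.4) = 2732.2.

P_b = 59.4, P_s = 53.4, Q = 2732.2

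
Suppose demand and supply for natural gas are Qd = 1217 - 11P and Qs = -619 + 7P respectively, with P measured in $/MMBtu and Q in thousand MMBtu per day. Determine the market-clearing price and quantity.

P* = 102, Q* = 95

At equilibrium Qd = Qs, so 1217 - 11P = -619 + 7P; collecting terms, 1836 = 18P and P* = 102.
From the demand curve, Q* = 1217 - 11(102) = 95.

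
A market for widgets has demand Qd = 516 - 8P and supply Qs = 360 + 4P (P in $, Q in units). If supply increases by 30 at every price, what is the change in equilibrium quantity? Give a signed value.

ΔQ = 20

At equilibrium Qd = Qs, so 516 - 8P = 360 + 4P; collecting terms, 156 = 12P and P* = 13.
Plugging P* into demand: Q* = 516 - 8(13) = 412.
After the shift, supply is Qs = 390 + 4P.
Re-solving, 12P = 126 gives P = 10.5 and Q = 432.
ΔQ = 432 - 412 = 20.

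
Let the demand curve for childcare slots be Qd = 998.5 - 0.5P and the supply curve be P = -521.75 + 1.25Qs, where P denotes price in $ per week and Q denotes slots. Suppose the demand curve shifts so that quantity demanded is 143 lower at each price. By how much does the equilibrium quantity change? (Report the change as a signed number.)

Rewriting in direct form: Qs = 417.4 + 0.8P.
Set Qd = Qs: 998.5 - 0.5P = 417.4 + 0.8P, so 581.1 = 1.3P and P* = 447.
Plugging P* into demand: Q* = 998.5 - 0.5(447) = 775.
After the shift, demand is Qd = 855.5 - 0.5P.
New equilibrium: 438.1 = 1.3P, so P = 337 and Q = 687.
ΔQ = 687 - 775 = -88.

ΔQ = -88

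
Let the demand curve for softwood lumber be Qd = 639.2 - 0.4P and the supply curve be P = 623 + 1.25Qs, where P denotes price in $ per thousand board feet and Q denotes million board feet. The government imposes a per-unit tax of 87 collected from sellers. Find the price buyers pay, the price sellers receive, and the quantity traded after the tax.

Rewriting in direct form: Qs = -498.4 + 0.8P.
With a tax of 87 on sellers, they supply based on the net price P_s = P_b - 87, so Qs = -568 + 0.8P_b.
Set Qd = Qs: 639.2 - 0.4P_b = -568 + 0.8P_b, so 1207.2 = 1.2P_b and P_b = 1006.
So P_s = 919 and the quantity traded is Q = 639.2 - 0.4(1006) = 236.8.

P_b = 1006, P_s = 919, Q = 236.8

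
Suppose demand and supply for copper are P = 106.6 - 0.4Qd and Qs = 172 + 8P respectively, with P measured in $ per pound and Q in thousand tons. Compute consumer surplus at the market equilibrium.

Consumer surplus = 11907.2

Inverting to quantity form: Qd = 266.5 - 2.5P.
Equating demand and supply, 266.5 - 2.5P = 172 + 8P gives 10.5P = 94.5, so P* = 9.
Substitute back: Q* = 266.5 - 2.5(9) = 244.
Demand choke price (Qd = 0): P = 266.5/2.5 = 106.6. Consumer surplus = ½ × (106.6 - 9) × 244 = 11907.2.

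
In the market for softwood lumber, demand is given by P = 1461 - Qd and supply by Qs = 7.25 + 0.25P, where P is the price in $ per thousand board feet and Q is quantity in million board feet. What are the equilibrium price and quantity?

Inverting to quantity form: Qd = 1461 - P.
Equating demand and supply, 1461 - P = 7.25 + 0.25P gives 1.25P = 1453.75, so P* = 1163.
From the demand curve, Q* = 1461 - 1163 = 298.

P* = 1163, Q* = 298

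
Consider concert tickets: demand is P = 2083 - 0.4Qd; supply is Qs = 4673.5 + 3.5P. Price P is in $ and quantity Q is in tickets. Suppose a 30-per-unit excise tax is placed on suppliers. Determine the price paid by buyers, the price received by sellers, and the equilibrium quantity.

Rewriting in direct form: Qd = 5207.5 - 2.5P.
Suppliers keep P_s = P_b - 30 per unit, so supply in terms of the buyer price is Qs = 4568.5 + 3.5P_b.
Market clearing requires 5207.5 - 2.5P_b = 4568.5 + 3.5P_b; hence 639 = 6P_b and P_b = 106.5.
So P_s = 76.5 and the quantity traded is Q = 5207.5 - 2.5(106.5) = 4941.25.

P_b = 106.5, P_s = 76.5, Q = 4941.25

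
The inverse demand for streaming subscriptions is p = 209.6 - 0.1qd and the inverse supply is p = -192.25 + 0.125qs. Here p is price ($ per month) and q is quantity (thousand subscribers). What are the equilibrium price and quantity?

Solving each curve for q: qd = 2096 - 10p and qs = 1538 + 8p.
At equilibrium qd = qs, so 2096 - 10p = 1538 + 8p; collecting terms, 558 = 18p and p* = 31.
Then q* = 2096 - 10(31) = 1786.

p* = 31, q* = 1786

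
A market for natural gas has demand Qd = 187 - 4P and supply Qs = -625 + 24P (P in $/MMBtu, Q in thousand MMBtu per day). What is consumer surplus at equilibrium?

Consumer surplus = 630.125

The market clears where 187 - 4P = -625 + 24P. Rearranging, 28P = 812, hence P* = 29.
Substitute back: Q* = 187 - 4(29) = 71.
Demand choke price (Qd = 0): P = 187/4 = 46.75. Consumer surplus = ½ × (46.75 - 29) × 71 = 630.125.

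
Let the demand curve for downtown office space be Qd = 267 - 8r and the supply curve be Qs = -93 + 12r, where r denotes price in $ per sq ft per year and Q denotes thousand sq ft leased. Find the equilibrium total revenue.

Total revenue = 2214

At equilibrium Qd = Qs, so 267 - 8r = -93 + 12r; collecting terms, 360 = 20r and r* = 18.
Plugging r* into demand: Q* = 267 - 8(18) = 123.
Total revenue = r* × Q* = 18 × 123 = 2214.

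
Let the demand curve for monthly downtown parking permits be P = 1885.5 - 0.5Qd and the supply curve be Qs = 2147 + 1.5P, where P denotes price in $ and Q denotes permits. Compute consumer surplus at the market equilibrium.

Solving each curve for Q: Qd = 3771 - 2P.
Set Qd = Qs: 3771 - 2P = 2147 + 1.5P, so 1624 = 3.5P and P* = 464.
From the demand curve, Q* = 3771 - 2(464) = 2843.
Demand choke price (Qd = 0): P = 3771/2 = 1885.5. Consumer surplus = ½ × (1885.5 - 464) × 2843 = 2020662.25.

Consumer surplus = 2020662.25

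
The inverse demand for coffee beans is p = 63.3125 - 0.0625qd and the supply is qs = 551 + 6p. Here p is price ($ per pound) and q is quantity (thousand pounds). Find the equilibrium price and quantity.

p* = 21, q* = 677

Solving each curve for q: qd = 1013 - 16p.
The market clears where 1013 - 16p = 551 + 6p. Rearranging, 22p = 462, hence p* = 21.
Then q* = 1013 - 16(21) = 677.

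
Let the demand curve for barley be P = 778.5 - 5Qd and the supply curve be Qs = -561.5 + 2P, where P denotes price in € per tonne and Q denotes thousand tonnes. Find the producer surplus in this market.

Inverting to quantity form: Qd = 155.7 - 0.2P.
At equilibrium Qd = Qs, so 155.7 - 0.2P = -561.5 + 2P; collecting terms, 717.2 = 2.2P and P* = 326.
Then Q* = 155.7 - 0.2(326) = 90.5.
Supply choke price (Qs = 0): P = 280.75. Producer surplus = ½ × (326 - 280.75) × 90.5 = 2047.5625.

Producer surplus = 2047.5625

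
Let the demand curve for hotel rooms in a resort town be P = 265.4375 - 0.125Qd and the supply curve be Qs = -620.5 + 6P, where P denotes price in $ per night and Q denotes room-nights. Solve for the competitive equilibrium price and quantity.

Rewriting in direct form: Qd = 2123.5 - 8P.
At equilibrium Qd = Qs, so 2123.5 - 8P = -620.5 + 6P; collecting terms, 2744 = 14P and P* = 196.
Plugging P* into demand: Q* = 2123.5 - 8(196) = 555.5.

P* = 196, Q* = 555.5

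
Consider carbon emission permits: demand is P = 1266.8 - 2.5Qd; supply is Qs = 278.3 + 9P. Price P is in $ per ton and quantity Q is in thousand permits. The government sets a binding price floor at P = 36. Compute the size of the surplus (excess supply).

Solving each curve for Q: Qd = 506.72 - 0.4P.
Evaluating both curves at the floor price 36 gives Qd = 492.32, Qs = 602.3.
Surplus = Qs - Qd = 602.3 - 492.32 = 109.98.

Surplus = 109.98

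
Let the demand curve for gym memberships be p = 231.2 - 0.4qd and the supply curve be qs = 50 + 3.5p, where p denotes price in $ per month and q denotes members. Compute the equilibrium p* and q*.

p* = 88, q* = 358

In direct form, qd = 578 - 2.5p.
At equilibrium qd = qs, so 578 - 2.5p = 50 + 3.5p; collecting terms, 528 = 6p and p* = 88.
Then q* = 578 - 2.5(88) = 358.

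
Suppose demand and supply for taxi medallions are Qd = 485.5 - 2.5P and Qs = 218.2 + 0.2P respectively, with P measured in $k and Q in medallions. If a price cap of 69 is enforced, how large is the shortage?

Evaluating both curves at the ceiling price 69 gives Qd = 313, Qs = 232.
Shortage = Qd - Qs = 313 - 232 = 81.

Shortage = 81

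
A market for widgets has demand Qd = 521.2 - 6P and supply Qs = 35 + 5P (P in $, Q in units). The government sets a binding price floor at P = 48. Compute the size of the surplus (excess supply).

Surplus = 41.8

Evaluating both curves at the floor price 48 gives Qd = 233.2, Qs = 275.
Surplus = Qs - Qd = 275 - 233.2 = 41.8.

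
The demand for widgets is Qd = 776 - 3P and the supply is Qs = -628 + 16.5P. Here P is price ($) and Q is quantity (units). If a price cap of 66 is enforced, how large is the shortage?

At P = 66: Qd = 578 and Qs = 461.
Shortage = Qd - Qs = 578 - 461 = 117.

Shortage = 117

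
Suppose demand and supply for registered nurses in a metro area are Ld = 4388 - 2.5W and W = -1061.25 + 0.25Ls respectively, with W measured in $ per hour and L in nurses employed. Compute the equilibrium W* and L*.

Solving each curve for L: Ls = 4245 + 4W.
Equating demand and supply, 4388 - 2.5W = 4245 + 4W gives 6.5W = 143, so W* = 22.
Then L* = 4388 - 2.5(22) = 4333.

W* = 22, L* = 4333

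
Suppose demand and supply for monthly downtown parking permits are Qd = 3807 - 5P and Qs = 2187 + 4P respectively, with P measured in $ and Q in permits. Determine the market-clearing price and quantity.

P* = 180, Q* = 2907

The market clears where 3807 - 5P = 2187 + 4P. Rearranging, 9P = 1620, hence P* = 180.
From the demand curve, Q* = 3807 - 5(180) = 2907.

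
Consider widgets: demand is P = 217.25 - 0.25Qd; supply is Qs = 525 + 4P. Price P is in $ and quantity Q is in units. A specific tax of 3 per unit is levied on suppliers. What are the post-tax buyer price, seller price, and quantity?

In direct form, Qd = 869 - 4P.
Suppliers keep P_s = P_b - 3 per unit, so supply in terms of the buyer price is Qs = 513 + 4P_b.
Market clearing requires 869 - 4P_b = 513 + 4P_b; hence 356 = 8P_b and P_b = 44.5.
Then P_s = 44.5 - 3 = 41.5 and Q = 869 - 4(44.5) = 691.

P_b = 44.5, P_s = 41.5, Q = 691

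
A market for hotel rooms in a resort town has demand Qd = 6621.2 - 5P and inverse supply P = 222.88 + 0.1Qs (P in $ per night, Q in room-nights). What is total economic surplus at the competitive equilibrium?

In direct form, Qs = -2228.8 + 10P.
Set Qd = Qs: 6621.2 - 5P = -2228.8 + 10P, so 8850 = 15P and P* = 590.
Then Q* = 6621.2 - 5(590) = 3671.2.
Demand choke price = 1324.24; supply choke price = 222.88. CS = ½(1324.24 - 590)(3671.2) = 1347770.944; PS = ½(590 - 222.88)(3671.2) = 673885.472. Total surplus = 2021656.416.

Total surplus = 2021656.416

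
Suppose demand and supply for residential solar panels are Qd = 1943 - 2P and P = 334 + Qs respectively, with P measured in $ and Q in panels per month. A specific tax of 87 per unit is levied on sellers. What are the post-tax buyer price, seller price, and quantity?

P_b = 788, P_s = 701, Q = 367

In direct form, Qs = -334 + P.
With a tax of 87 on sellers, they supply based on the net price P_s = P_b - 87, so Qs = -421 + P_b.
Equate demand and the shifted supply: 1943 - 2P_b = -421 + P_b, giving 3P_b = 2364, so P_b = 788.
Then P_s = 788 - 87 = 701 and Q = 1943 - 2(788) = 367.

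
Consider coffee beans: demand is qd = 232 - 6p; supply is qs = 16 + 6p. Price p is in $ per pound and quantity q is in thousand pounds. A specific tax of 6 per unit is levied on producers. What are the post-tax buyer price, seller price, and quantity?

Producers keep p_s = p_b - 6 per unit, so supply in terms of the buyer price is qs = -20 + 6p_b.
Set qd = qs: 232 - 6p_b = -20 + 6p_b, so 252 = 12p_b and p_b = 21.
So p_s = 15 and the quantity traded is q = 232 - 6(21) = 106.

p_b = 21, p_s = 15, q = 106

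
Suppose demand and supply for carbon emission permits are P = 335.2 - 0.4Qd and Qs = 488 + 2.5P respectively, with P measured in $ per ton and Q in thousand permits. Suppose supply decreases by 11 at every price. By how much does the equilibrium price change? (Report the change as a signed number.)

ΔP = 2.2

Rewriting in direct form: Qd = 838 - 2.5P.
Set Qd = Qs: 838 - 2.5P = 488 + 2.5P, so 350 = 5P and P* = 70.
Then Q* = 838 - 2.5(70) = 663.
After the shift, supply is Qs = 477 + 2.5P.
The new intersection has 361 = 5P, i.e. P = 72.2, Q = 657.5.
ΔP = 72.2 - 70 = 2.2.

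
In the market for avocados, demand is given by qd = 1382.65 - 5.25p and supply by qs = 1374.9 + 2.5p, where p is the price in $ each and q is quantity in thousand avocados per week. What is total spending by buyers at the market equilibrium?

Equating demand and supply, 1382.65 - 5.25p = 1374.9 + 2.5p gives 7.75p = 7.75, so p* = 1.
Plugging p* into demand: q* = 1382.65 - 5.25(1) = 1377.4.
Total spending by buyers = p* × q* = 1 × 1377.4 = 1377.4.

Total spending by buyers = 1377.4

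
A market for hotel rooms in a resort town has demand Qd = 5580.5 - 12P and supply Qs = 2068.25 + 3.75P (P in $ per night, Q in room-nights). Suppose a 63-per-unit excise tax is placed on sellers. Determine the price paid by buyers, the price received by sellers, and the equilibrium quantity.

Sellers keep P_s = P_b - 63 per unit, so supply in terms of the buyer price is Qs = 1832 + 3.75P_b.
Equate demand and the shifted supply: 5580.5 - 12P_b = 1832 + 3.75P_b, giving 15.75P_b = 3748.5, so P_b = 238.
Then P_s = 238 - 63 = 175 and Q = 5580.5 - 12(238) = 2724.5.

P_b = 238, P_s = 175, Q = 2724.5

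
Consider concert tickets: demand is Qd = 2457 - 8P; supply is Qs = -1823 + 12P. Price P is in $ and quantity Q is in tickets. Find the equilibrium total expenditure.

Total expenditure = 159430

Set Qd = Qs: 2457 - 8P = -1823 + 12P, so 4280 = 20P and P* = 214.
Then Q* = 2457 - 8(214) = 745.
Total expenditure = P* × Q* = 214 × 745 = 159430.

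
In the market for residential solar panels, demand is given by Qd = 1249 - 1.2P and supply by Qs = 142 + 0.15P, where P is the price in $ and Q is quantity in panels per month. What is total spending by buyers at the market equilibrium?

Total spending by buyers = 217300

The market clears where 1249 - 1.2P = 142 + 0.15P. Rearranging, 1.35P = 1107, hence P* = 820.
From the demand curve, Q* = 1249 - 1.2(820) = 265.
Total spending by buyers = P* × Q* = 820 × 265 = 217300.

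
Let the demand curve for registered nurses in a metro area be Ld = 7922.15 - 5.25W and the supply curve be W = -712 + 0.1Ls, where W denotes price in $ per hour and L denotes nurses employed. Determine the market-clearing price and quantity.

Inverting to quantity form: Ls = 7120 + 10W.
Set Ld = Ls: 7922.15 - 5.25W = 7120 + 10W, so 802.15 = 15.25W and W* = 52.6.
Then L* = 7922.15 - 5.25(52.6) = 7646.

W* = 52.6, L* = 7646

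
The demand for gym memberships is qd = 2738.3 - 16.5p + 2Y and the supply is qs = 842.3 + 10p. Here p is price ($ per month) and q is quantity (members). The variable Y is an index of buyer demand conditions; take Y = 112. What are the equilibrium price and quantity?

p* = 80, q* = 1642.3

With Y = 112, demand is qd = 2962.3 - 16.5p.
The market clears where 2962.3 - 16.5p = 842.3 + 10p. Rearranging, 26.5p = 2120, hence p* = 80.
Then q* = 2962.3 - 16.5(80) = 1642.3.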